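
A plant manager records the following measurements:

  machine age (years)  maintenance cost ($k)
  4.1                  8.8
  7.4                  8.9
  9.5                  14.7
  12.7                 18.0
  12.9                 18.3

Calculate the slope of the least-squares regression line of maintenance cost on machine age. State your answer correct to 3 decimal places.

1.195

n = 5, Σx = 46.6, Σy = 68.7, Σxy = 706.26, Σx² = 489.52
Sxx = Σx² − (Σx)²/n = 489.52 − 434.312 = 55.208
Sxy = Σxy − (Σx)(Σy)/n = 706.26 − 640.284 = 65.976
b = Sxy/Sxx = 65.976/55.208 = 1.195044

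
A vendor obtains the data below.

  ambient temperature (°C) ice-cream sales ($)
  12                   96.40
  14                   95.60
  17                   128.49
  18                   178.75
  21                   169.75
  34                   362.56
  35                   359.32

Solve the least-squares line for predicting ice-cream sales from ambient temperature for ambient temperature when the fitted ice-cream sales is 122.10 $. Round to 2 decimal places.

n = 7, Σx = 151, Σy = 1390.87, Σxy = 36365.02, Σx² = 3775
Sxx = Σx² − (Σx)²/n = 3775 − 3257.285714 = 517.714286
Sxy = Σxy − (Σx)(Σy)/n = 36365.02 − 30003.052857 = 6361.967143
b = Sxy/Sxx = 6361.967143/517.714286 = 12.288568
a = ȳ − b·x̄ = 198.695714 − 12.288568·21.571429 = -66.38625
Set a + b·x = 122.10: x = (122.10 − (-66.38625)) / 12.288568 = 15.338341

15.34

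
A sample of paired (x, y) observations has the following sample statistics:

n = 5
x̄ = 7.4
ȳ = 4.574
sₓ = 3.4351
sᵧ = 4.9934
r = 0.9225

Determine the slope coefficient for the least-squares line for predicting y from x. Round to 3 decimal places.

b = r · sᵧ/sₓ = 0.9225 · 4.9934/3.4351 = 1.340983

1.341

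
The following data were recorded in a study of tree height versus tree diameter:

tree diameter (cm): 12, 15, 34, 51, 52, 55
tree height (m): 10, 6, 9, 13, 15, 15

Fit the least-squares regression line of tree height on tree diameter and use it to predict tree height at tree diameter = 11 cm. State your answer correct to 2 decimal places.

n = 6, Σx = 219, Σy = 68, Σxy = 2784, Σx² = 9855
Sxx = Σx² − (Σx)²/n = 9855 − 7993.5 = 1861.5
Sxy = Σxy − (Σx)(Σy)/n = 2784 − 2482 = 302
b = Sxy/Sxx = 302/1861.5 = 0.162235
a = ȳ − b·x̄ = 11.333333 − 0.162235·36.5 = 5.411765
ŷ(11) = a + b·11 = 5.411765 + 0.162235·11 = 7.196347

7.20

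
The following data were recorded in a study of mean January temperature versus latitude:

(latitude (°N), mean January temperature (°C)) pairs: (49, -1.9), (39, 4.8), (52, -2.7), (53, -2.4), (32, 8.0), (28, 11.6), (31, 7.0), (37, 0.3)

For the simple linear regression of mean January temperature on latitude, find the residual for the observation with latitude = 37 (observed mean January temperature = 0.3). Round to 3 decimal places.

-4.392

n = 8, Σx = 321, Σy = 24.7, Σxy = 635.4, Σx² = 13573
Sxx = Σx² − (Σx)²/n = 13573 − 12880.125 = 692.875
Sxy = Σxy − (Σx)(Σy)/n = 635.4 − 991.0875 = -355.6875
b = Sxy/Sxx = -355.6875/692.875 = -0.513350
a = ȳ − b·x̄ = 3.0875 − (-0.513350)·40.125 = 23.685676
ŷ(37) = 23.685676 + (-0.513350)·37 = 4.691719
residual = y − ŷ = 0.3 − 4.691719 = -4.391719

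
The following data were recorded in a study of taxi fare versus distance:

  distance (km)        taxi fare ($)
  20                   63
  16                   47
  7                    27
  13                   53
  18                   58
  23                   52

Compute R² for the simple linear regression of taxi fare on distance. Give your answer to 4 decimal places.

0.6296

n = 6, Σx = 97, Σy = 300, Σxy = 5130, Σx² = 1727, Σy² = 15784
Sxx = Σx² − (Σx)²/n = 1727 − 1568.166667 = 158.833333
Sxy = Σxy − (Σx)(Σy)/n = 5130 − 4850 = 280
Syy = Σy² − (Σy)²/n = 15784 − 15000 = 784
R² = Sxy²/(Sxx·Syy) = (280)²/(158.833333·784) = 0.629591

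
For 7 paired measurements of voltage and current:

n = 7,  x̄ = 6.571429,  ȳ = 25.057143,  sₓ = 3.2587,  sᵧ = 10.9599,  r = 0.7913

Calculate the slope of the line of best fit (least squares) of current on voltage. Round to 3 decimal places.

2.661

b = r · sᵧ/sₓ = 0.7913 · 10.9599/3.2587 = 2.661358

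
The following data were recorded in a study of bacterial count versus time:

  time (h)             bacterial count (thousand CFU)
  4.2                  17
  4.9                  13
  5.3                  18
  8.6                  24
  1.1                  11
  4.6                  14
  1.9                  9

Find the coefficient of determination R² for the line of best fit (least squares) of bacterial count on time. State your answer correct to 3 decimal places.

0.832

n = 7, Σx = 30.6, Σy = 106, Σxy = 530.5, Σx² = 169.68, Σy² = 1756
Sxx = Σx² − (Σx)²/n = 169.68 − 133.765714 = 35.914286
Sxy = Σxy − (Σx)(Σy)/n = 530.5 − 463.371429 = 67.128571
Syy = Σy² − (Σy)²/n = 1756 − 1605.142857 = 150.857143
R² = Sxy²/(Sxx·Syy) = (67.128571)²/(35.914286·150.857143) = 0.831729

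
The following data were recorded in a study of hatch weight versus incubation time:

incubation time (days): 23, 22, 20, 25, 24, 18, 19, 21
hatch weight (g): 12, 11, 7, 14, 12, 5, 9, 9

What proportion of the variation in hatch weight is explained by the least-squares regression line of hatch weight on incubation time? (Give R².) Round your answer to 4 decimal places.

0.8825

n = 8, Σx = 172, Σy = 79, Σxy = 1746, Σx² = 3740, Σy² = 841
Sxx = Σx² − (Σx)²/n = 3740 − 3698 = 42
Sxy = Σxy − (Σx)(Σy)/n = 1746 − 1698.5 = 47.5
Syy = Σy² − (Σy)²/n = 841 − 780.125 = 60.875
R² = Sxy²/(Sxx·Syy) = (47.5)²/(42·60.875) = 0.882468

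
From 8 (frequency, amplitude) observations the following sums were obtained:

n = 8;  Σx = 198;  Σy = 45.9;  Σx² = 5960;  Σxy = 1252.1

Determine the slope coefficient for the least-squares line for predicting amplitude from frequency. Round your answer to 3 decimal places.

Sxx = Σx² − (Σx)²/n = 5960 − 4900.5 = 1059.5
Sxy = Σxy − (Σx)(Σy)/n = 1252.1 − 1136.025 = 116.075
b = Sxy/Sxx = 116.075/1059.5 = 0.109556

0.110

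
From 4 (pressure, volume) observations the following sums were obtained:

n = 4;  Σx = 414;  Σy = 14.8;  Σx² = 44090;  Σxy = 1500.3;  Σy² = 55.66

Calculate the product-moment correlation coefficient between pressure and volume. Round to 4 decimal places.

Sxx = Σx² − (Σx)²/n = 44090 − 42849 = 1241
Sxy = Σxy − (Σx)(Σy)/n = 1500.3 − 1531.8 = -31.5
Syy = Σy² − (Σy)²/n = 55.66 − 54.76 = 0.9
r = Sxy/√(Sxx·Syy) = -31.5/√(1116.9) = -31.5/33.420054 = -0.942548

-0.9425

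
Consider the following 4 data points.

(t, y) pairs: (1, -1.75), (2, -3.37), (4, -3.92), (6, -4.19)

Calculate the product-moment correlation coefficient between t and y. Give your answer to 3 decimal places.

n = 4, Σx = 13, Σy = -13.23, Σxy = -49.31, Σx² = 57, Σy² = 47.3419
Sxx = Σx² − (Σx)²/n = 57 − 42.25 = 14.75
Sxy = Σxy − (Σx)(Σy)/n = -49.31 − (-42.9975) = -6.3125
Syy = Σy² − (Σy)²/n = 47.3419 − 43.758225 = 3.583675
r = Sxy/√(Sxx·Syy) = -6.3125/√(52.859206) = -6.3125/7.270434 = -0.868243

-0.868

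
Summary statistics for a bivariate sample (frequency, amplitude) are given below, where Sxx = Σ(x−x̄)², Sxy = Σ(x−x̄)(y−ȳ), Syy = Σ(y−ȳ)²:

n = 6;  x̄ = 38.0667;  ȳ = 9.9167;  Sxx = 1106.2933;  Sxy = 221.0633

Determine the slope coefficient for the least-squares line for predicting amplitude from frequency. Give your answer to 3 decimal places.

0.200

b = Sxy/Sxx = 221.0633/1106.2933 = 0.199823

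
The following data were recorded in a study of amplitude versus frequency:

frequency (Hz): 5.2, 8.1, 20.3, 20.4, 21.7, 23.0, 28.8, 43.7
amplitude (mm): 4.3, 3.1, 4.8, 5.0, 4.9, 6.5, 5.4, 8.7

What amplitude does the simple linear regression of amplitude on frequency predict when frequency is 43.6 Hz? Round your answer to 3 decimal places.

8.116

n = 8, Σx = 171.2, Σy = 42.7, Σxy = 1038.45, Σx² = 4659.92
Sxx = Σx² − (Σx)²/n = 4659.92 − 3663.68 = 996.24
Sxy = Σxy − (Σx)(Σy)/n = 1038.45 − 913.78 = 124.67
b = Sxy/Sxx = 124.67/996.24 = 0.125141
a = ȳ − b·x̄ = 5.3375 − 0.125141·21.4 = 2.659493
ŷ(43.6) = a + b·43.6 = 2.659493 + 0.125141·43.6 = 8.115620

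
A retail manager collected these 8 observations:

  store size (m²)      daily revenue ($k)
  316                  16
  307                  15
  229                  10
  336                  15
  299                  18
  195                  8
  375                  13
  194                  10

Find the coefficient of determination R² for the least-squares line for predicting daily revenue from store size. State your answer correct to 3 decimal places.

n = 8, Σx = 2251, Σy = 105, Σxy = 30748, Σx² = 665129, Σy² = 1463
Sxx = Σx² − (Σx)²/n = 665129 − 633375.125 = 31753.875
Sxy = Σxy − (Σx)(Σy)/n = 30748 − 29544.375 = 1203.625
Syy = Σy² − (Σy)²/n = 1463 − 1378.125 = 84.875
R² = Sxy²/(Sxx·Syy) = (1203.625)²/(31753.875·84.875) = 0.537534

0.538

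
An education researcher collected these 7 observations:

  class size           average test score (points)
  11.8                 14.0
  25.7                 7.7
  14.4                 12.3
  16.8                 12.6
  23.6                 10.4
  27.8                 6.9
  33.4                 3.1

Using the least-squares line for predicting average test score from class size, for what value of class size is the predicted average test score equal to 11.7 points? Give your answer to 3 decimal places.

17.483

n = 7, Σx = 153.5, Σy = 67, Σxy = 1292.69, Σx² = 3734.69
Sxx = Σx² − (Σx)²/n = 3734.69 − 3366.035714 = 368.654286
Sxy = Σxy − (Σx)(Σy)/n = 1292.69 − 1469.214286 = -176.524286
b = Sxy/Sxx = -176.524286/368.654286 = -0.478834
a = ȳ − b·x̄ = 9.571429 − (-0.478834)·21.928571 = 20.071579
Set a + b·x = 11.7: x = (11.7 − 20.071579) / (-0.478834) = 17.483251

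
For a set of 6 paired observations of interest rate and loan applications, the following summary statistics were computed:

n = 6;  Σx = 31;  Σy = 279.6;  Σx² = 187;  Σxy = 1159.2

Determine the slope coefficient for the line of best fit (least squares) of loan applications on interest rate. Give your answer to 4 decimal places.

-10.6360

Sxx = Σx² − (Σx)²/n = 187 − 160.166667 = 26.833333
Sxy = Σxy − (Σx)(Σy)/n = 1159.2 − 1444.6 = -285.4
b = Sxy/Sxx = -285.4/26.833333 = -10.636025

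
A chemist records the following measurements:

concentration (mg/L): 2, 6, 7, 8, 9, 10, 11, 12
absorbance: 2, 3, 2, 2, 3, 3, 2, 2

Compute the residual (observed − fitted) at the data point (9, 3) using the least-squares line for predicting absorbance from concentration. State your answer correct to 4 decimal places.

n = 8, Σx = 65, Σy = 19, Σxy = 155, Σx² = 599
Sxx = Σx² − (Σx)²/n = 599 − 528.125 = 70.875
Sxy = Σxy − (Σx)(Σy)/n = 155 − 154.375 = 0.625
b = Sxy/Sxx = 0.625/70.875 = 0.008818
a = ȳ − b·x̄ = 2.375 − 0.008818·8.125 = 2.303351
ŷ(9) = 2.303351 + 0.008818·9 = 2.382716
residual = y − ŷ = 3 − 2.382716 = 0.617284

0.6173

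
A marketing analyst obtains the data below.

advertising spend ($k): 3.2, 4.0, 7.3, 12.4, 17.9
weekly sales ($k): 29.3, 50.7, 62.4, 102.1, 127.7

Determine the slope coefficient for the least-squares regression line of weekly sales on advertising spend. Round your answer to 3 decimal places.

6.363

n = 5, Σx = 44.8, Σy = 372.2, Σxy = 4303.95, Σx² = 553.7
Sxx = Σx² − (Σx)²/n = 553.7 − 401.408 = 152.292
Sxy = Σxy − (Σx)(Σy)/n = 4303.95 − 3334.912 = 969.038
b = Sxy/Sxx = 969.038/152.292 = 6.363026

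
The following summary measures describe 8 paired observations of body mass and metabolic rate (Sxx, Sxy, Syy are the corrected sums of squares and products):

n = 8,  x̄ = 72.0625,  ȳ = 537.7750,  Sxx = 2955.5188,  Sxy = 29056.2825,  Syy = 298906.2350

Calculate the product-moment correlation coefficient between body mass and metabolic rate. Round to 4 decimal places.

r = Sxy/√(Sxx·Syy) = 29056.2825/√(883422996.979718) = 29056.2825/29722.432555 = 0.977588

0.9776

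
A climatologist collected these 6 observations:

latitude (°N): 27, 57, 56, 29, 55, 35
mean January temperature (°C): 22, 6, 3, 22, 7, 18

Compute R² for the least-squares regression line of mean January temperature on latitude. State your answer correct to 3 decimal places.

0.976

n = 6, Σx = 259, Σy = 78, Σxy = 2757, Σx² = 12205, Σy² = 1386
Sxx = Σx² − (Σx)²/n = 12205 − 11180.166667 = 1024.833333
Sxy = Σxy − (Σx)(Σy)/n = 2757 − 3367 = -610
Syy = Σy² − (Σy)²/n = 1386 − 1014 = 372
R² = Sxy²/(Sxx·Syy) = (-610)²/(1024.833333·372) = 0.976031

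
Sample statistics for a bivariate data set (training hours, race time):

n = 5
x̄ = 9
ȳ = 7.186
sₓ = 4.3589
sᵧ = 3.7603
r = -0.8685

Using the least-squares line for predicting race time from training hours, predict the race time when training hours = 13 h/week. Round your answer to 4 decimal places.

4.1891

b = r · sᵧ/sₓ = -0.8685 · 3.7603/4.3589 = -0.749230
a = ȳ − b·x̄ = 7.186 − (-0.749230)·9 = 13.929074
ŷ(13) = a + b·13 = 13.929074 + (-0.749230)·13 = 4.189078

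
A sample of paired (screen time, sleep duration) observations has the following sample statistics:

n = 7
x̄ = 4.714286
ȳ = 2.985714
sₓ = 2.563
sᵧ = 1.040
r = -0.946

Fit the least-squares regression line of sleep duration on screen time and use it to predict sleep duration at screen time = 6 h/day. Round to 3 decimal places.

b = r · sᵧ/sₓ = -0.946 · 1.04/2.563 = -0.383863
a = ȳ − b·x̄ = 2.985714 − (-0.383863)·4.714286 = 4.795352
ŷ(6) = a + b·6 = 4.795352 + (-0.383863)·6 = 2.492176

2.492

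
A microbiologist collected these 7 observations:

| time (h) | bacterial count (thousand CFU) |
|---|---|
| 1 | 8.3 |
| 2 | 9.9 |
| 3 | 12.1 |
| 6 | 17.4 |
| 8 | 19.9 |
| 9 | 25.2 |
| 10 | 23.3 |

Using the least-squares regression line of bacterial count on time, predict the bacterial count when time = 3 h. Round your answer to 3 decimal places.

11.922

n = 7, Σx = 39, Σy = 116.1, Σxy = 787.8, Σx² = 295
Sxx = Σx² − (Σx)²/n = 295 − 217.285714 = 77.714286
Sxy = Σxy − (Σx)(Σy)/n = 787.8 − 646.842857 = 140.957143
b = Sxy/Sxx = 140.957143/77.714286 = 1.813787
a = ȳ − b·x̄ = 16.585714 − 1.813787·5.571429 = 6.480331
ŷ(3) = a + b·3 = 6.480331 + 1.813787·3 = 11.921691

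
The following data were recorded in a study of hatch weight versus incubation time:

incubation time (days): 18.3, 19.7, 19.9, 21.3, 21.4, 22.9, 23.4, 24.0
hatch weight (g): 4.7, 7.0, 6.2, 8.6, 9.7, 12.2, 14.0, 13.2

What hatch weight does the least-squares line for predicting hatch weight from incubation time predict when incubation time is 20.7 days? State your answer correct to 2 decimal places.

8.33

n = 8, Σx = 170.9, Σy = 75.6, Σxy = 1661.83, Σx² = 3678.61
Sxx = Σx² − (Σx)²/n = 3678.61 − 3650.85125 = 27.75875
Sxy = Σxy − (Σx)(Σy)/n = 1661.83 − 1615.005 = 46.825
b = Sxy/Sxx = 46.825/27.75875 = 1.686855
a = ȳ − b·x̄ = 9.45 − 1.686855·21.3625 = -26.585451
ŷ(20.7) = a + b·20.7 = -26.585451 + 1.686855·20.7 = 8.332458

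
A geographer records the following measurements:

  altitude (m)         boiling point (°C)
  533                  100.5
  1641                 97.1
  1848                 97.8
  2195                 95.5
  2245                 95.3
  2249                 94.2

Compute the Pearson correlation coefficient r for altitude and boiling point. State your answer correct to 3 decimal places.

n = 6, Σx = 10711, Σy = 580.4, Σxy = 1029068.8, Σx² = 21308125, Σy² = 56169.48
Sxx = Σx² − (Σx)²/n = 21308125 − 19120920.166667 = 2187204.833333
Sxy = Σxy − (Σx)(Σy)/n = 1029068.8 − 1036110.733333 = -7041.933333
Syy = Σy² − (Σy)²/n = 56169.48 − 56144.026667 = 25.453333
r = Sxy/√(Sxx·Syy) = -7041.933333/√(55671653.691111) = -7041.933333/7461.343960 = -0.943789

-0.944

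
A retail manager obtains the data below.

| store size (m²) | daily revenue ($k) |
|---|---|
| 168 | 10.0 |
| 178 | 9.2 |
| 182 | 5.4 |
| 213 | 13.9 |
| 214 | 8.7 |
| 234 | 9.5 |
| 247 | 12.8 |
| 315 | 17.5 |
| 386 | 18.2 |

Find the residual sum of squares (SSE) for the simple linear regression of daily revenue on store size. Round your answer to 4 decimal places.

39.8960

n = 9, Σx = 2137, Σy = 105.2, Σxy = 27045.2, Σx² = 548183, Σy² = 1374.28
Sxx = Σx² − (Σx)²/n = 548183 − 507418.777778 = 40764.222222
Sxy = Σxy − (Σx)(Σy)/n = 27045.2 − 24979.155556 = 2066.044444
Syy = Σy² − (Σy)²/n = 1374.28 − 1229.671111 = 144.608889
b = Sxy/Sxx = 2066.044444/40764.222222 = 0.050683
SSE = Syy − b·Sxy = 144.608889 − 0.050683·2066.044444 = 39.895996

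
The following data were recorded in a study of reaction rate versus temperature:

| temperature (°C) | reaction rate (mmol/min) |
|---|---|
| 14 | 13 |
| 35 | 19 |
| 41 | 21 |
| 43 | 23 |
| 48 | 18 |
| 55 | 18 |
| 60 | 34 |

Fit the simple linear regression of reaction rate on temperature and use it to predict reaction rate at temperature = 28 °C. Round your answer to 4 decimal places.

n = 7, Σx = 296, Σy = 146, Σxy = 6591, Σx² = 13880
Sxx = Σx² − (Σx)²/n = 13880 − 12516.571429 = 1363.428571
Sxy = Σxy − (Σx)(Σy)/n = 6591 − 6173.714286 = 417.285714
b = Sxy/Sxx = 417.285714/1363.428571 = 0.306056
a = ȳ − b·x̄ = 20.857143 − 0.306056·42.285714 = 7.915339
ŷ(28) = a + b·28 = 7.915339 + 0.306056·28 = 16.484912

16.4849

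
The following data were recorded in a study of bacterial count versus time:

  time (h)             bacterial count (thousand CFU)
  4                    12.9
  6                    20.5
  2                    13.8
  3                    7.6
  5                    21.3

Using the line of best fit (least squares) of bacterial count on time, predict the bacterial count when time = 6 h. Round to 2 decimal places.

20.64

n = 5, Σx = 20, Σy = 76.1, Σxy = 331.5, Σx² = 90
Sxx = Σx² − (Σx)²/n = 90 − 80 = 10
Sxy = Σxy − (Σx)(Σy)/n = 331.5 − 304.4 = 27.1
b = Sxy/Sxx = 27.1/10 = 2.71
a = ȳ − b·x̄ = 15.22 − 2.71·4 = 4.38
ŷ(6) = a + b·6 = 4.38 + 2.71·6 = 20.64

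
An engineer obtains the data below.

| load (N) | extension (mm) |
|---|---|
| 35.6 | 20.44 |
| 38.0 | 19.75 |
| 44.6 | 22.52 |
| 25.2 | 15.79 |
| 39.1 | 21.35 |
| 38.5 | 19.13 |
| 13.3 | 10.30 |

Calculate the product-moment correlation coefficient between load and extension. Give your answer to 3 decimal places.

0.980

n = 7, Σx = 234.3, Σy = 129.28, Σxy = 4588.744, Σx² = 8523.51, Σy² = 2492.2
Sxx = Σx² − (Σx)²/n = 8523.51 − 7842.355714 = 681.154286
Sxy = Σxy − (Σx)(Σy)/n = 4588.744 − 4327.186286 = 261.557714
Syy = Σy² − (Σy)²/n = 2492.2 − 2387.616914 = 104.583086
r = Sxy/√(Sxx·Syy) = 261.557714/√(71237.217048) = 261.557714/266.903011 = 0.979973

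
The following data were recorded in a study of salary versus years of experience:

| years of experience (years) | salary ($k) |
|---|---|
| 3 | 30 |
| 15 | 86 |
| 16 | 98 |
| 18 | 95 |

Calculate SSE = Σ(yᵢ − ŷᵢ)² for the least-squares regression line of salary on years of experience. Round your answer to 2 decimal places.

n = 4, Σx = 52, Σy = 309, Σxy = 4658, Σx² = 814, Σy² = 26925
Sxx = Σx² − (Σx)²/n = 814 − 676 = 138
Sxy = Σxy − (Σx)(Σy)/n = 4658 − 4017 = 641
Syy = Σy² − (Σy)²/n = 26925 − 23870.25 = 3054.75
b = Sxy/Sxx = 641/138 = 4.644928
SSE = Syy − b·Sxy = 3054.75 − 4.644928·641 = 77.351449

77.35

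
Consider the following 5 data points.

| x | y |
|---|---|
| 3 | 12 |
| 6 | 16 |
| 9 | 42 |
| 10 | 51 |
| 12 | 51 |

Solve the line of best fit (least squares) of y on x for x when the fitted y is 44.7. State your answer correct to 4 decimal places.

10.0117

n = 5, Σx = 40, Σy = 172, Σxy = 1632, Σx² = 370
Sxx = Σx² − (Σx)²/n = 370 − 320 = 50
Sxy = Σxy − (Σx)(Σy)/n = 1632 − 1376 = 256
b = Sxy/Sxx = 256/50 = 5.12
a = ȳ − b·x̄ = 34.4 − 5.12·8 = -6.56
Set a + b·x = 44.7: x = (44.7 − (-6.56)) / 5.12 = 10.011719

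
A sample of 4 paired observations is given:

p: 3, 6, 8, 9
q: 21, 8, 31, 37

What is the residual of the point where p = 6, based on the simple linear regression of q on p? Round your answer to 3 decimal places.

n = 4, Σx = 26, Σy = 97, Σxy = 692, Σx² = 190
Sxx = Σx² − (Σx)²/n = 190 − 169 = 21
Sxy = Σxy − (Σx)(Σy)/n = 692 − 630.5 = 61.5
b = Sxy/Sxx = 61.5/21 = 2.928571
a = ȳ − b·x̄ = 24.25 − 2.928571·6.5 = 5.214286
ŷ(6) = 5.214286 + 2.928571·6 = 22.785714
residual = y − ŷ = 8 − 22.785714 = -14.785714

-14.786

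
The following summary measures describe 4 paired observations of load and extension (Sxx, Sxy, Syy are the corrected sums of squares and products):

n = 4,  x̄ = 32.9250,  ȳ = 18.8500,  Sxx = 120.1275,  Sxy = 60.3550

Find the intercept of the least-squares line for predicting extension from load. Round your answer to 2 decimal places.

b = Sxy/Sxx = 60.355/120.1275 = 0.502425
a = ȳ − b·x̄ = 18.85 − 0.502425·32.925 = 2.307673

2.31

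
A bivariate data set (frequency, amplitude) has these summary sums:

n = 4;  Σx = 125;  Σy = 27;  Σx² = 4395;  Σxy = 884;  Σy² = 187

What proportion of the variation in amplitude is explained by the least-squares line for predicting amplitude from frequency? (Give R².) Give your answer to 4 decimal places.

Sxx = Σx² − (Σx)²/n = 4395 − 3906.25 = 488.75
Sxy = Σxy − (Σx)(Σy)/n = 884 − 843.75 = 40.25
Syy = Σy² − (Σy)²/n = 187 − 182.25 = 4.75
R² = Sxy²/(Sxx·Syy) = (40.25)²/(488.75·4.75) = 0.697833

0.6978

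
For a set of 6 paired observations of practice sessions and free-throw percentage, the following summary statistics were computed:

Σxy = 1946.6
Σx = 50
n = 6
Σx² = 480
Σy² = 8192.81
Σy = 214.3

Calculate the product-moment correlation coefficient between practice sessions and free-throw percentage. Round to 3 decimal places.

0.870

Sxx = Σx² − (Σx)²/n = 480 − 416.666667 = 63.333333
Sxy = Σxy − (Σx)(Σy)/n = 1946.6 − 1785.833333 = 160.766667
Syy = Σy² − (Σy)²/n = 8192.81 − 7654.081667 = 538.728333
r = Sxy/√(Sxx·Syy) = 160.766667/√(34119.461111) = 160.766667/184.714540 = 0.870352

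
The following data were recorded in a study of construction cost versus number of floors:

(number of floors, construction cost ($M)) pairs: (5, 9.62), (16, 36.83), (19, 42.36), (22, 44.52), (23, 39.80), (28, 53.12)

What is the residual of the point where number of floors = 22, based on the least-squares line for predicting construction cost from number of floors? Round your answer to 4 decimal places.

1.0722

n = 6, Σx = 113, Σy = 226.25, Σxy = 4824.42, Σx² = 2439
Sxx = Σx² − (Σx)²/n = 2439 − 2128.166667 = 310.833333
Sxy = Σxy − (Σx)(Σy)/n = 4824.42 − 4261.041667 = 563.378333
b = Sxy/Sxx = 563.378333/310.833333 = 1.812477
a = ȳ − b·x̄ = 37.708333 − 1.812477·18.833333 = 3.573346
ŷ(22) = 3.573346 + 1.812477·22 = 43.447845
residual = y − ŷ = 44.52 − 43.447845 = 1.072155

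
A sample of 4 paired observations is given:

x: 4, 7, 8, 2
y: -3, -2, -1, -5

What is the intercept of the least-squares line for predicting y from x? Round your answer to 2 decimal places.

n = 4, Σx = 21, Σy = -11, Σxy = -44, Σx² = 133
Sxx = Σx² − (Σx)²/n = 133 − 110.25 = 22.75
Sxy = Σxy − (Σx)(Σy)/n = -44 − (-57.75) = 13.75
b = Sxy/Sxx = 13.75/22.75 = 0.604396
a = ȳ − b·x̄ = -2.75 − 0.604396·5.25 = -5.923077

-5.92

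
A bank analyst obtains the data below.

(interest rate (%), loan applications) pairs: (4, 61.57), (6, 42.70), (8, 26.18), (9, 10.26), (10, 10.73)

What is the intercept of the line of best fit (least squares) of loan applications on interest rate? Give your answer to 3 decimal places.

n = 5, Σx = 37, Σy = 151.44, Σxy = 911.56, Σx² = 297
Sxx = Σx² − (Σx)²/n = 297 − 273.8 = 23.2
Sxy = Σxy − (Σx)(Σy)/n = 911.56 − 1120.656 = -209.096
b = Sxy/Sxx = -209.096/23.2 = -9.012759
a = ȳ − b·x̄ = 30.288 − (-9.012759)·7.4 = 96.982414

96.982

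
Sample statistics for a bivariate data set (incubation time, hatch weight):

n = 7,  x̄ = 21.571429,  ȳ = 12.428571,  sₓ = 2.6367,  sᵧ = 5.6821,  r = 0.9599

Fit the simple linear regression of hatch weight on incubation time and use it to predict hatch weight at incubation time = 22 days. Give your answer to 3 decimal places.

b = r · sᵧ/sₓ = 0.9599 · 5.6821/2.6367 = 2.068589
a = ȳ − b·x̄ = 12.428571 − 2.068589·21.571429 = -32.193843
ŷ(22) = a + b·22 = -32.193843 + 2.068589·22 = 13.315108

13.315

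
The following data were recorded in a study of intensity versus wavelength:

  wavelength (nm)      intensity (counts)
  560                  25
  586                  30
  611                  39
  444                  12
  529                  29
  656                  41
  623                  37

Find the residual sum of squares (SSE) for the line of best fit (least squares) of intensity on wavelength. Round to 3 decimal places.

51.895

n = 7, Σx = 4009, Σy = 213, Σxy = 126025, Σx² = 2325759, Σy² = 7081
Sxx = Σx² − (Σx)²/n = 2325759 − 2296011.571429 = 29747.428571
Sxy = Σxy − (Σx)(Σy)/n = 126025 − 121988.142857 = 4036.857143
Syy = Σy² − (Σy)²/n = 7081 − 6481.285714 = 599.714286
b = Sxy/Sxx = 4036.857143/29747.428571 = 0.135704
SSE = Syy − b·Sxy = 599.714286 − 0.135704·4036.857143 = 51.894983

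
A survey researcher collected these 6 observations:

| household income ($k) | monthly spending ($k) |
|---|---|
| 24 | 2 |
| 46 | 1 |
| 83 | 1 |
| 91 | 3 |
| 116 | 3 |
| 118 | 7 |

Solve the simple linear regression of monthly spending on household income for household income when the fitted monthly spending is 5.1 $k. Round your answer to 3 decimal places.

n = 6, Σx = 478, Σy = 17, Σxy = 1624, Σx² = 45242
Sxx = Σx² − (Σx)²/n = 45242 − 38080.666667 = 7161.333333
Sxy = Σxy − (Σx)(Σy)/n = 1624 − 1354.333333 = 269.666667
b = Sxy/Sxx = 269.666667/7161.333333 = 0.037656
a = ȳ − b·x̄ = 2.833333 − 0.037656·79.666667 = -0.166589
Set a + b·x = 5.1: x = (5.1 − (-0.166589)) / 0.037656 = 139.860816

139.861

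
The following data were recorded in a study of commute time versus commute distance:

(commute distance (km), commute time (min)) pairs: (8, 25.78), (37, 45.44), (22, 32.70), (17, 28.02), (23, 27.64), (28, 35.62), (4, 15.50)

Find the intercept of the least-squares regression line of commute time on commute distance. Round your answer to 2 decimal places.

14.87

n = 7, Σx = 139, Σy = 210.7, Σxy = 4778.34, Σx² = 3535
Sxx = Σx² − (Σx)²/n = 3535 − 2760.142857 = 774.857143
Sxy = Σxy − (Σx)(Σy)/n = 4778.34 − 4183.9 = 594.44
b = Sxy/Sxx = 594.44/774.857143 = 0.767161
a = ȳ − b·x̄ = 30.1 − 0.767161·19.857143 = 14.866379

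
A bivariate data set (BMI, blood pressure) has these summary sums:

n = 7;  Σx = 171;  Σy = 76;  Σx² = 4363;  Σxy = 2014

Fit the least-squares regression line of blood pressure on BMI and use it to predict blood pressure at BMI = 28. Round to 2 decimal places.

Sxx = Σx² − (Σx)²/n = 4363 − 4177.285714 = 185.714286
Sxy = Σxy − (Σx)(Σy)/n = 2014 − 1856.571429 = 157.428571
b = Sxy/Sxx = 157.428571/185.714286 = 0.847692
a = ȳ − b·x̄ = 10.857143 − 0.847692·24.428571 = -9.850769
ŷ(28) = a + b·28 = -9.850769 + 0.847692·28 = 13.884615

13.88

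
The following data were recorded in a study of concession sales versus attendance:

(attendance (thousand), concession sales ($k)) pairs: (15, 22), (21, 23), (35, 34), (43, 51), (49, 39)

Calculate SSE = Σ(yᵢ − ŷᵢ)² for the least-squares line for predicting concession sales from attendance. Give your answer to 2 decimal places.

n = 5, Σx = 163, Σy = 169, Σxy = 6107, Σx² = 6141, Σy² = 6291
Sxx = Σx² − (Σx)²/n = 6141 − 5313.8 = 827.2
Sxy = Σxy − (Σx)(Σy)/n = 6107 − 5509.4 = 597.6
Syy = Σy² − (Σy)²/n = 6291 − 5712.2 = 578.8
b = Sxy/Sxx = 597.6/827.2 = 0.722437
SSE = Syy − b·Sxy = 578.8 − 0.722437·597.6 = 147.071567

147.07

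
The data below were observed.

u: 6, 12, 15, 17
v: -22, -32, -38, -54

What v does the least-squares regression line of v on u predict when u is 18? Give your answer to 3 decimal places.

-50.768

n = 4, Σx = 50, Σy = -146, Σxy = -2004, Σx² = 694
Sxx = Σx² − (Σx)²/n = 694 − 625 = 69
Sxy = Σxy − (Σx)(Σy)/n = -2004 − (-1825) = -179
b = Sxy/Sxx = -179/69 = -2.594203
a = ȳ − b·x̄ = -36.5 − (-2.594203)·12.5 = -4.072464
ŷ(18) = a + b·18 = -4.072464 + (-2.594203)·18 = -50.768116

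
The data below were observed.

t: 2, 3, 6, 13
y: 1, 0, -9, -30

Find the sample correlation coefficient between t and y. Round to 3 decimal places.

n = 4, Σx = 24, Σy = -38, Σxy = -442, Σx² = 218, Σy² = 982
Sxx = Σx² − (Σx)²/n = 218 − 144 = 74
Sxy = Σxy − (Σx)(Σy)/n = -442 − (-228) = -214
Syy = Σy² − (Σy)²/n = 982 − 361 = 621
r = Sxy/√(Sxx·Syy) = -214/√(45954) = -214/214.368841 = -0.998279

-0.998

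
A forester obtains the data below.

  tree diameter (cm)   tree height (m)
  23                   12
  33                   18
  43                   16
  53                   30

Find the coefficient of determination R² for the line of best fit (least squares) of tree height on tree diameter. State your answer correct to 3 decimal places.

n = 4, Σx = 152, Σy = 76, Σxy = 3148, Σx² = 6276, Σy² = 1624
Sxx = Σx² − (Σx)²/n = 6276 − 5776 = 500
Sxy = Σxy − (Σx)(Σy)/n = 3148 − 2888 = 260
Syy = Σy² − (Σy)²/n = 1624 − 1444 = 180
R² = Sxy²/(Sxx·Syy) = (260)²/(500·180) = 0.751111

0.751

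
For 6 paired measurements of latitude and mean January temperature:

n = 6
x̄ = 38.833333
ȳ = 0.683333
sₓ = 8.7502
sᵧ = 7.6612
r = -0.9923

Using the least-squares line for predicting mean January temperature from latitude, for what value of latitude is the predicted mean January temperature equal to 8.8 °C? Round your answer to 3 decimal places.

b = r · sᵧ/sₓ = -0.9923 · 7.6612/8.7502 = -0.868804
a = ȳ − b·x̄ = 0.683333 − (-0.868804)·38.833333 = 34.421888
Set a + b·x = 8.8: x = (8.8 − 34.421888) / (-0.868804) = 29.490988

29.491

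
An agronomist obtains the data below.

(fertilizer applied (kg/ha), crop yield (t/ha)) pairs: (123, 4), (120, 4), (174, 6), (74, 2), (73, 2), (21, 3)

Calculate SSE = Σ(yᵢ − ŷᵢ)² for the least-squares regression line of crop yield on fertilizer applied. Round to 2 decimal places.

n = 6, Σx = 585, Σy = 21, Σxy = 2373, Σx² = 71051, Σy² = 85
Sxx = Σx² − (Σx)²/n = 71051 − 57037.5 = 14013.5
Sxy = Σxy − (Σx)(Σy)/n = 2373 − 2047.5 = 325.5
Syy = Σy² − (Σy)²/n = 85 − 73.5 = 11.5
b = Sxy/Sxx = 325.5/14013.5 = 0.023228
SSE = Syy − b·Sxy = 11.5 − 0.023228·325.5 = 3.939416

3.94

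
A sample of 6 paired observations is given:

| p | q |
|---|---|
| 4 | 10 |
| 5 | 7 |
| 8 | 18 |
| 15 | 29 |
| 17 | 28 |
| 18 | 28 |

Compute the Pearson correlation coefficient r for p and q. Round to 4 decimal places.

n = 6, Σx = 67, Σy = 120, Σxy = 1634, Σx² = 943, Σy² = 2882
Sxx = Σx² − (Σx)²/n = 943 − 748.166667 = 194.833333
Sxy = Σxy − (Σx)(Σy)/n = 1634 − 1340 = 294
Syy = Σy² − (Σy)²/n = 2882 − 2400 = 482
r = Sxy/√(Sxx·Syy) = 294/√(93909.666667) = 294/306.446842 = 0.959383

0.9594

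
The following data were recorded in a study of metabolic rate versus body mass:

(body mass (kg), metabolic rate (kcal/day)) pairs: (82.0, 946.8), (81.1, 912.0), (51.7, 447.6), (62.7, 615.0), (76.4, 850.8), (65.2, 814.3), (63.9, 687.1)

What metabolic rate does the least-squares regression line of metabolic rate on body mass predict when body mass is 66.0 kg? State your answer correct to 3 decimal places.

n = 7, Σx = 483, Σy = 5273.6, Σxy = 375301.39, Σx² = 34076.6
Sxx = Σx² − (Σx)²/n = 34076.6 − 33327 = 749.6
Sxy = Σxy − (Σx)(Σy)/n = 375301.39 − 363878.4 = 11422.99
b = Sxy/Sxx = 11422.99/749.6 = 15.238781
a = ȳ − b·x̄ = 753.371429 − 15.238781·69 = -298.104439
ŷ(66.0) = a + b·66.0 = -298.104439 + 15.238781·66 = 707.655087

707.655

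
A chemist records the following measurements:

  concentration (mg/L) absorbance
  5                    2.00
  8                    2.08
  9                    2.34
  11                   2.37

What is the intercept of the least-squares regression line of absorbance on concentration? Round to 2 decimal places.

n = 4, Σx = 33, Σy = 8.79, Σxy = 73.77, Σx² = 291
Sxx = Σx² − (Σx)²/n = 291 − 272.25 = 18.75
Sxy = Σxy − (Σx)(Σy)/n = 73.77 − 72.5175 = 1.2525
b = Sxy/Sxx = 1.2525/18.75 = 0.0668
a = ȳ − b·x̄ = 2.1975 − 0.0668·8.25 = 1.6464

1.65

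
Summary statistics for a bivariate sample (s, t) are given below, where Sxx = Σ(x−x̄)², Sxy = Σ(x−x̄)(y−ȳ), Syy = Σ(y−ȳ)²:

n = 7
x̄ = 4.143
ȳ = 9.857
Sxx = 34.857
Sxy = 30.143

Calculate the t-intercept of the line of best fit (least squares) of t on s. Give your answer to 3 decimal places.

6.274

b = Sxy/Sxx = 30.143/34.857 = 0.864762
a = ȳ − b·x̄ = 9.857 − 0.864762·4.143 = 6.274292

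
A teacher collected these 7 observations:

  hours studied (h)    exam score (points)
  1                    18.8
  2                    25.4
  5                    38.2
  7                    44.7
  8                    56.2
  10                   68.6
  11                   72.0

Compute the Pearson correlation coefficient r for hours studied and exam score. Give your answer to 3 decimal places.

n = 7, Σx = 44, Σy = 323.9, Σxy = 2501.1, Σx² = 364, Σy² = 17504.33
Sxx = Σx² − (Σx)²/n = 364 − 276.571429 = 87.428571
Sxy = Σxy − (Σx)(Σy)/n = 2501.1 − 2035.942857 = 465.157143
Syy = Σy² − (Σy)²/n = 17504.33 − 14987.315714 = 2517.014286
r = Sxy/√(Sxx·Syy) = 465.157143/√(220058.963265) = 465.157143/469.104427 = 0.991585

0.992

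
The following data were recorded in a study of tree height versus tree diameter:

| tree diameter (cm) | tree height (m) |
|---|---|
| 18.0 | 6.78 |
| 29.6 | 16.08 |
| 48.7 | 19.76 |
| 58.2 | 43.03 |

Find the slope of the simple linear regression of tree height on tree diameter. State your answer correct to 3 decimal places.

0.763

n = 4, Σx = 154.5, Σy = 85.65, Σxy = 4064.666, Σx² = 6959.09
Sxx = Σx² − (Σx)²/n = 6959.09 − 5967.5625 = 991.5275
Sxy = Σxy − (Σx)(Σy)/n = 4064.666 − 3308.23125 = 756.43475
b = Sxy/Sxx = 756.43475/991.5275 = 0.762898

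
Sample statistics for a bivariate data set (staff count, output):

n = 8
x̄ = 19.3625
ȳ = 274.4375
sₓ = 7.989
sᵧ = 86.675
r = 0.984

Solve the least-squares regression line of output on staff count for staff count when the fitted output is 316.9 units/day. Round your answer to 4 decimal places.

b = r · sᵧ/sₓ = 0.984 · 86.675/7.989 = 10.675704
a = ȳ − b·x̄ = 274.4375 − 10.675704·19.3625 = 67.729179
Set a + b·x = 316.9: x = (316.9 − 67.729179) / 10.675704 = 23.339989

23.3400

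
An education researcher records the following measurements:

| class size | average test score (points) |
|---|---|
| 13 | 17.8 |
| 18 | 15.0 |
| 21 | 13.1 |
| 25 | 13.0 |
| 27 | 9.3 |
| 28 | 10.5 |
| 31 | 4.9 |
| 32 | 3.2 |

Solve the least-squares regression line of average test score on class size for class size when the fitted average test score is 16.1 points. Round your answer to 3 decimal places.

16.950

n = 8, Σx = 195, Σy = 86.8, Σxy = 1900.9, Σx² = 5057
Sxx = Σx² − (Σx)²/n = 5057 − 4753.125 = 303.875
Sxy = Σxy − (Σx)(Σy)/n = 1900.9 − 2115.75 = -214.85
b = Sxy/Sxx = -214.85/303.875 = -0.707034
a = ȳ − b·x̄ = 10.85 − (-0.707034)·24.375 = 28.083957
Set a + b·x = 16.1: x = (16.1 − 28.083957) / (-0.707034) = 16.949616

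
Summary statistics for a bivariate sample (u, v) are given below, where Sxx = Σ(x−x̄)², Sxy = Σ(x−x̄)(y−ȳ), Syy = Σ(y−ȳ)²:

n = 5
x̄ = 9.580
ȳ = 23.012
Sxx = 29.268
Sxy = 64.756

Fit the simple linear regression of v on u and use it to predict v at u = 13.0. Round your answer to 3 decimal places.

b = Sxy/Sxx = 64.756/29.268 = 2.212519
a = ȳ − b·x̄ = 23.012 − 2.212519·9.58 = 1.816070
ŷ(13.0) = a + b·13.0 = 1.816070 + 2.212519·13 = 30.578814

30.579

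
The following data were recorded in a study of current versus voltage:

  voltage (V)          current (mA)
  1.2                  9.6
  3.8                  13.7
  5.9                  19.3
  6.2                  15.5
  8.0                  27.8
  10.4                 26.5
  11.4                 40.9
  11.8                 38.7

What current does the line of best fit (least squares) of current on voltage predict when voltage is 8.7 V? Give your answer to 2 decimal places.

27.90

n = 8, Σx = 58.7, Σy = 192, Σxy = 1694.47, Σx² = 530.49
Sxx = Σx² − (Σx)²/n = 530.49 − 430.71125 = 99.77875
Sxy = Σxy − (Σx)(Σy)/n = 1694.47 − 1408.8 = 285.67
b = Sxy/Sxx = 285.67/99.77875 = 2.863034
a = ȳ − b·x̄ = 24 − 2.863034·7.3375 = 2.992485
ŷ(8.7) = a + b·8.7 = 2.992485 + 2.863034·8.7 = 27.900884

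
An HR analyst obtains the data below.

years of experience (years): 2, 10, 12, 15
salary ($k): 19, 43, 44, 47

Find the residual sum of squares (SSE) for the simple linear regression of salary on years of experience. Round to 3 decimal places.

n = 4, Σx = 39, Σy = 153, Σxy = 1701, Σx² = 473, Σy² = 6355
Sxx = Σx² − (Σx)²/n = 473 − 380.25 = 92.75
Sxy = Σxy − (Σx)(Σy)/n = 1701 − 1491.75 = 209.25
Syy = Σy² − (Σy)²/n = 6355 − 5852.25 = 502.75
b = Sxy/Sxx = 209.25/92.75 = 2.256065
SSE = Syy − b·Sxy = 502.75 − 2.256065·209.25 = 30.668464

30.668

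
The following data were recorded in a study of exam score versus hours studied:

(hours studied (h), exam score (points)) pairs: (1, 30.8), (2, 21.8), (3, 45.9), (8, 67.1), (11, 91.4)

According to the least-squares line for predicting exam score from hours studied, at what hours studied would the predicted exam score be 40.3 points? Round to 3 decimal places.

3.250

n = 5, Σx = 25, Σy = 257, Σxy = 1754.3, Σx² = 199
Sxx = Σx² − (Σx)²/n = 199 − 125 = 74
Sxy = Σxy − (Σx)(Σy)/n = 1754.3 − 1285 = 469.3
b = Sxy/Sxx = 469.3/74 = 6.341892
a = ȳ − b·x̄ = 51.4 − 6.341892·5 = 19.690541
Set a + b·x = 40.3: x = (40.3 − 19.690541) / 6.341892 = 3.249734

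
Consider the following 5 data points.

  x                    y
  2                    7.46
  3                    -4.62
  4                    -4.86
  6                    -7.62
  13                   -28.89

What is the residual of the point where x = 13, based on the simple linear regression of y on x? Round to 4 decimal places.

n = 5, Σx = 28, Σy = -38.53, Σxy = -439.67, Σx² = 234
Sxx = Σx² − (Σx)²/n = 234 − 156.8 = 77.2
Sxy = Σxy − (Σx)(Σy)/n = -439.67 − (-215.768) = -223.902
b = Sxy/Sxx = -223.902/77.2 = -2.900285
a = ȳ − b·x̄ = -7.706 − (-2.900285)·5.6 = 8.535596
ŷ(13) = 8.535596 + (-2.900285)·13 = -29.168109
residual = y − ŷ = -28.89 − (-29.168109) = 0.278109

0.2781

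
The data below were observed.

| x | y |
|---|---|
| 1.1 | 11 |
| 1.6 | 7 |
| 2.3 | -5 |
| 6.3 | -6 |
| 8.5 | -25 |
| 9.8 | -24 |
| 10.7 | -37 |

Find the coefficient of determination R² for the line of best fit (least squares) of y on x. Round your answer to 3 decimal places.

0.905

n = 7, Σx = 40.3, Σy = -79, Σxy = -869.6, Σx² = 331.53, Σy² = 2801
Sxx = Σx² − (Σx)²/n = 331.53 − 232.012857 = 99.517143
Sxy = Σxy − (Σx)(Σy)/n = -869.6 − (-454.814286) = -414.785714
Syy = Σy² − (Σy)²/n = 2801 − 891.571429 = 1909.428571
R² = Sxy²/(Sxx·Syy) = (-414.785714)²/(99.517143·1909.428571) = 0.905412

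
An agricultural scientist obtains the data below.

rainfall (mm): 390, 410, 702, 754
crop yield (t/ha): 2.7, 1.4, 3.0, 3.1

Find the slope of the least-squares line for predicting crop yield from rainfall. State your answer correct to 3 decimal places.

0.003

n = 4, Σx = 2256, Σy = 10.2, Σxy = 6070.4, Σx² = 1381520
Sxx = Σx² − (Σx)²/n = 1381520 − 1272384 = 109136
Sxy = Σxy − (Σx)(Σy)/n = 6070.4 − 5752.8 = 317.6
b = Sxy/Sxx = 317.6/109136 = 0.002910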